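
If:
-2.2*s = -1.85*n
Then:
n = 1.18918918918919*s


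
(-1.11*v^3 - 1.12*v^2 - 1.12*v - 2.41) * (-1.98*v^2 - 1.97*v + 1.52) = 2.1978*v^5 + 4.4043*v^4 + 2.7368*v^3 + 5.2758*v^2 + 3.0453*v - 3.6632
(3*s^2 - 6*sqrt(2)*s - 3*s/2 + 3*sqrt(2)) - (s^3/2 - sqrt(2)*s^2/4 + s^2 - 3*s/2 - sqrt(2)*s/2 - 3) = -s^3/2 + sqrt(2)*s^2/4 + 2*s^2 - 11*sqrt(2)*s/2 + 3 + 3*sqrt(2)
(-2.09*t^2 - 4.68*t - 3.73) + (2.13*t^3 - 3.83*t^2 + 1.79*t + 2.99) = 2.13*t^3 - 5.92*t^2 - 2.89*t - 0.74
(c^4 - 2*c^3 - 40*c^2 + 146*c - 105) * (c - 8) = c^5 - 10*c^4 - 24*c^3 + 466*c^2 - 1273*c + 840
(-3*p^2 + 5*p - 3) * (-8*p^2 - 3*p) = 24*p^4 - 31*p^3 + 9*p^2 + 9*p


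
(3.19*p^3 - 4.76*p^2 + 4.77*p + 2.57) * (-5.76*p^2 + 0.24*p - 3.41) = -18.3744*p^5 + 28.1832*p^4 - 39.4955*p^3 + 2.5732*p^2 - 15.6489*p - 8.7637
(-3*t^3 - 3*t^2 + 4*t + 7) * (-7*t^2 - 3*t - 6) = 21*t^5 + 30*t^4 - t^3 - 43*t^2 - 45*t - 42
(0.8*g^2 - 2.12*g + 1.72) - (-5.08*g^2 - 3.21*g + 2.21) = 5.88*g^2 + 1.09*g - 0.49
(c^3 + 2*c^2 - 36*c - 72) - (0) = c^3 + 2*c^2 - 36*c - 72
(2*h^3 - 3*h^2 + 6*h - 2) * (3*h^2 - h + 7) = 6*h^5 - 11*h^4 + 35*h^3 - 33*h^2 + 44*h - 14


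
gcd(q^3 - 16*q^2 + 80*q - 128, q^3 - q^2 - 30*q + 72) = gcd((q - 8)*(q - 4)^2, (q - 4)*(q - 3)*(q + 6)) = q - 4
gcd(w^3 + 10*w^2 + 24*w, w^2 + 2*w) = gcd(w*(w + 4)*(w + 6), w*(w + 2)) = w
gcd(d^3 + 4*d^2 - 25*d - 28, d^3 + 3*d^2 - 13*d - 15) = d + 1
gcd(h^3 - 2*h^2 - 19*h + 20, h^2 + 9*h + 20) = h + 4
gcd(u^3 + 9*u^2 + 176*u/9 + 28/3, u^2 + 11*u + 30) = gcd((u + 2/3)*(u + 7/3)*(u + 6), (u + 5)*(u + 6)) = u + 6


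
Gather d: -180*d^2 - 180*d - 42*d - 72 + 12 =-180*d^2 - 222*d - 60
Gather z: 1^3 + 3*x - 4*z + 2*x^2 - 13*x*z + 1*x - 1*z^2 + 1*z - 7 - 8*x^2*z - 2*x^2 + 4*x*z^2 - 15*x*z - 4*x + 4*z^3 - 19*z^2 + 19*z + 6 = 4*z^3 + z^2*(4*x - 20) + z*(-8*x^2 - 28*x + 16)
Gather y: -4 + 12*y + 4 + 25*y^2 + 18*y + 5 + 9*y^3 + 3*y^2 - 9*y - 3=9*y^3 + 28*y^2 + 21*y + 2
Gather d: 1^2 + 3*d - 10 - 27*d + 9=-24*d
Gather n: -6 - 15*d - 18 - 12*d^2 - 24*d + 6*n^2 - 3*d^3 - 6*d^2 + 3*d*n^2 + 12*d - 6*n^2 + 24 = -3*d^3 - 18*d^2 + 3*d*n^2 - 27*d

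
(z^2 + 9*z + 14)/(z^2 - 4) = (z + 7)/(z - 2)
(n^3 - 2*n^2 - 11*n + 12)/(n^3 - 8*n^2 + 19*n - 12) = (n + 3)/(n - 3)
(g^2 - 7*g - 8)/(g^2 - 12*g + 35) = (g^2 - 7*g - 8)/(g^2 - 12*g + 35)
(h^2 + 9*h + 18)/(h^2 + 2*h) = (h^2 + 9*h + 18)/(h*(h + 2))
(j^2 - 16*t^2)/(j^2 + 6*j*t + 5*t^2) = (j^2 - 16*t^2)/(j^2 + 6*j*t + 5*t^2)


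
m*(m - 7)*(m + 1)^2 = m^4 - 5*m^3 - 13*m^2 - 7*m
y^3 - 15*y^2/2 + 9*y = y*(y - 6)*(y - 3/2)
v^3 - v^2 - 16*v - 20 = (v - 5)*(v + 2)^2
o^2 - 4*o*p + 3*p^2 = (o - 3*p)*(o - p)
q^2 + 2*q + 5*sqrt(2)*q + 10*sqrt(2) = (q + 2)*(q + 5*sqrt(2))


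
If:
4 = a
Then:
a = 4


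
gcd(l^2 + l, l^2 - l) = l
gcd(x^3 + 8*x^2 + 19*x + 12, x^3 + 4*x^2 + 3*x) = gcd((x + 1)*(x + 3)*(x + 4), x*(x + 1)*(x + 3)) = x^2 + 4*x + 3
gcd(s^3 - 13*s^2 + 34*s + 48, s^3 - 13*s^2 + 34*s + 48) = s^3 - 13*s^2 + 34*s + 48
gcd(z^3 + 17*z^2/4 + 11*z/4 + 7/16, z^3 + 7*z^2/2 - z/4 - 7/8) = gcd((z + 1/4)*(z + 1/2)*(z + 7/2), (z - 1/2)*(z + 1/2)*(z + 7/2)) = z^2 + 4*z + 7/4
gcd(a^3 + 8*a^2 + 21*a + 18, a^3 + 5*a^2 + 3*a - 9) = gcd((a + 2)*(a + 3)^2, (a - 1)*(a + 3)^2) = a^2 + 6*a + 9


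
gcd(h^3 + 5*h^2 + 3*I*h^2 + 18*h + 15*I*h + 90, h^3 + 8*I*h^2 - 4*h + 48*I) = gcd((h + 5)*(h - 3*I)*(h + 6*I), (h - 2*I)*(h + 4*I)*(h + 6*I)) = h + 6*I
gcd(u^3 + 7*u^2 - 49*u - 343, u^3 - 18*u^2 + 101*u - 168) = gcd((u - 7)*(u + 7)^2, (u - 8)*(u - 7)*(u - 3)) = u - 7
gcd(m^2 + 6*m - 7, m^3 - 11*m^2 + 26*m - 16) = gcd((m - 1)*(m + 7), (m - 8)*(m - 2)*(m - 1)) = m - 1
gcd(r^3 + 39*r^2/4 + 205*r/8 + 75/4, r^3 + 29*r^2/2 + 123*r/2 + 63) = r + 6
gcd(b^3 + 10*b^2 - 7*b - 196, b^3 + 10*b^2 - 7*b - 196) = b^3 + 10*b^2 - 7*b - 196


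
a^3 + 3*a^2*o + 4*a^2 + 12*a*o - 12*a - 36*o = (a - 2)*(a + 6)*(a + 3*o)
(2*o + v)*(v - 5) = 2*o*v - 10*o + v^2 - 5*v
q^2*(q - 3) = q^3 - 3*q^2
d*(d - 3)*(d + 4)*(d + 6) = d^4 + 7*d^3 - 6*d^2 - 72*d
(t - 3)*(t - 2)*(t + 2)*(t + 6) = t^4 + 3*t^3 - 22*t^2 - 12*t + 72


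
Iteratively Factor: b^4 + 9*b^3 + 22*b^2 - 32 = (b + 4)*(b^3 + 5*b^2 + 2*b - 8) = (b + 4)^2*(b^2 + b - 2) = (b - 1)*(b + 4)^2*(b + 2)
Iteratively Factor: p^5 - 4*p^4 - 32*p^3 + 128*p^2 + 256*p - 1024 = (p - 4)*(p^4 - 32*p^2 + 256) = (p - 4)^2*(p^3 + 4*p^2 - 16*p - 64) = (p - 4)^2*(p + 4)*(p^2 - 16) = (p - 4)^3*(p + 4)*(p + 4)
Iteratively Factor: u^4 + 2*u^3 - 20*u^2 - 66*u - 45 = (u - 5)*(u^3 + 7*u^2 + 15*u + 9) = (u - 5)*(u + 1)*(u^2 + 6*u + 9) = (u - 5)*(u + 1)*(u + 3)*(u + 3)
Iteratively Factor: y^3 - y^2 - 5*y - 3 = (y + 1)*(y^2 - 2*y - 3) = (y - 3)*(y + 1)*(y + 1)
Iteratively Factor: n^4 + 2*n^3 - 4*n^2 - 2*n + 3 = (n + 3)*(n^3 - n^2 - n + 1) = (n - 1)*(n + 3)*(n^2 - 1) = (n - 1)*(n + 1)*(n + 3)*(n - 1)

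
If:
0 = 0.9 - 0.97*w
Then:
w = 0.93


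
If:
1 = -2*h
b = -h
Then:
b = 1/2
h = -1/2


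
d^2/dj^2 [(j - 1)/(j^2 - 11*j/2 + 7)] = 4*((13 - 6*j)*(2*j^2 - 11*j + 14) + (j - 1)*(4*j - 11)^2)/(2*j^2 - 11*j + 14)^3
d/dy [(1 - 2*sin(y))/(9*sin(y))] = -cos(y)/(9*sin(y)^2)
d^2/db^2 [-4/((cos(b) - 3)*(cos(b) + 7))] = 4*(4*sin(b)^4 - 102*sin(b)^2 + 69*cos(b) + 3*cos(3*b) + 24)/((cos(b) - 3)^3*(cos(b) + 7)^3)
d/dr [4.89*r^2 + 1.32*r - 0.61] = 9.78*r + 1.32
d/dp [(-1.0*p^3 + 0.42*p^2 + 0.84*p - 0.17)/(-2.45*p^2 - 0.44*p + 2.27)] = (2.45*p^4 + 0.88*p^3 - 4.9368*p^2 + 1.0738*p + 1.832)/(6.0025*p^4 + 2.156*p^3 - 10.9294*p^2 - 1.9976*p + 5.1529)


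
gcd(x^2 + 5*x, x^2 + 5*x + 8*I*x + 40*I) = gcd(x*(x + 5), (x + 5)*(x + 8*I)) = x + 5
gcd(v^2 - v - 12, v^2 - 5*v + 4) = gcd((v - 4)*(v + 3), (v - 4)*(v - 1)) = v - 4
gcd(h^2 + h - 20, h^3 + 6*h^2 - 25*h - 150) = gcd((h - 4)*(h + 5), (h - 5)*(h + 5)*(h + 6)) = h + 5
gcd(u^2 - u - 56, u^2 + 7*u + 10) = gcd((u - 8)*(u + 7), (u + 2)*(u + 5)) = 1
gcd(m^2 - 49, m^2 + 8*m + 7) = m + 7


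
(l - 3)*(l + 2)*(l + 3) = l^3 + 2*l^2 - 9*l - 18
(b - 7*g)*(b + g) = b^2 - 6*b*g - 7*g^2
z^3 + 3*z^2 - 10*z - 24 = (z - 3)*(z + 2)*(z + 4)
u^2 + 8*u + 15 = (u + 3)*(u + 5)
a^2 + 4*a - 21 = (a - 3)*(a + 7)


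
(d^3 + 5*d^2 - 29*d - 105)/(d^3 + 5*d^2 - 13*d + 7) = (d^2 - 2*d - 15)/(d^2 - 2*d + 1)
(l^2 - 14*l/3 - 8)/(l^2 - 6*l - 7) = (-l^2 + 14*l/3 + 8)/(-l^2 + 6*l + 7)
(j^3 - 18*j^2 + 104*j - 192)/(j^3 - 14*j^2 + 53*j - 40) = (j^2 - 10*j + 24)/(j^2 - 6*j + 5)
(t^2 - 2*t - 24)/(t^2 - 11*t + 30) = (t + 4)/(t - 5)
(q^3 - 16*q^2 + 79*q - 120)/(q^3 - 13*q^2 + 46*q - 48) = (q - 5)/(q - 2)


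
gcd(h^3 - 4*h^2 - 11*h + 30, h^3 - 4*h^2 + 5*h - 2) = h - 2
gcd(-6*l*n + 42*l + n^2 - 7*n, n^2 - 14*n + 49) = n - 7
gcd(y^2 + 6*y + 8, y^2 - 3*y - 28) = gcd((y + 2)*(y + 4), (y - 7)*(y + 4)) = y + 4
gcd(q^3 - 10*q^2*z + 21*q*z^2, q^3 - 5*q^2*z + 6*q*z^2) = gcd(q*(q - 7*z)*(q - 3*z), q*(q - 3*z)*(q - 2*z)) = -q^2 + 3*q*z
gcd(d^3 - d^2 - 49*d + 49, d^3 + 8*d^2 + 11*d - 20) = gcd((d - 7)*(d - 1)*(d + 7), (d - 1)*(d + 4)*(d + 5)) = d - 1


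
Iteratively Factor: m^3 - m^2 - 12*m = (m)*(m^2 - m - 12) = m*(m - 4)*(m + 3)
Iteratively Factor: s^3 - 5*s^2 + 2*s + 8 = (s - 2)*(s^2 - 3*s - 4) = (s - 4)*(s - 2)*(s + 1)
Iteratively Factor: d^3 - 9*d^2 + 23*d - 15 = (d - 1)*(d^2 - 8*d + 15) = (d - 3)*(d - 1)*(d - 5)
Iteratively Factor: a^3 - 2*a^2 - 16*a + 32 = (a + 4)*(a^2 - 6*a + 8) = (a - 4)*(a + 4)*(a - 2)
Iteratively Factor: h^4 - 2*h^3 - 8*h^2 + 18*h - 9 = (h - 3)*(h^3 + h^2 - 5*h + 3) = (h - 3)*(h + 3)*(h^2 - 2*h + 1) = (h - 3)*(h - 1)*(h + 3)*(h - 1)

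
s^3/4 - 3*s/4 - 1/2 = (s/4 + 1/4)*(s - 2)*(s + 1)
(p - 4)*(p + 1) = p^2 - 3*p - 4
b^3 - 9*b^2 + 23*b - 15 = (b - 5)*(b - 3)*(b - 1)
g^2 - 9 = (g - 3)*(g + 3)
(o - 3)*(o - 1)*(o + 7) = o^3 + 3*o^2 - 25*o + 21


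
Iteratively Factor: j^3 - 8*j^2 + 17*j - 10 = (j - 2)*(j^2 - 6*j + 5) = (j - 5)*(j - 2)*(j - 1)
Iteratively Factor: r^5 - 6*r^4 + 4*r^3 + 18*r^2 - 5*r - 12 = (r + 1)*(r^4 - 7*r^3 + 11*r^2 + 7*r - 12) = (r - 3)*(r + 1)*(r^3 - 4*r^2 - r + 4) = (r - 4)*(r - 3)*(r + 1)*(r^2 - 1) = (r - 4)*(r - 3)*(r - 1)*(r + 1)*(r + 1)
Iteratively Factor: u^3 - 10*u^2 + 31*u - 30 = (u - 3)*(u^2 - 7*u + 10) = (u - 3)*(u - 2)*(u - 5)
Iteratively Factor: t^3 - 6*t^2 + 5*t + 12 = (t - 4)*(t^2 - 2*t - 3) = (t - 4)*(t - 3)*(t + 1)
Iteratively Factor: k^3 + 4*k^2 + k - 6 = (k - 1)*(k^2 + 5*k + 6) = (k - 1)*(k + 3)*(k + 2)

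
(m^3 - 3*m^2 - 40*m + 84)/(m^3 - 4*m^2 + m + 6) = (m^2 - m - 42)/(m^2 - 2*m - 3)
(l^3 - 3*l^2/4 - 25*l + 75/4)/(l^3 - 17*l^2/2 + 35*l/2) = (4*l^2 + 17*l - 15)/(2*l*(2*l - 7))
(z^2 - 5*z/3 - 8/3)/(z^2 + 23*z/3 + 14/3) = (3*z^2 - 5*z - 8)/(3*z^2 + 23*z + 14)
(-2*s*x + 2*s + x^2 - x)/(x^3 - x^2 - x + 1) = (-2*s + x)/(x^2 - 1)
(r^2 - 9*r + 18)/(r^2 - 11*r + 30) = (r - 3)/(r - 5)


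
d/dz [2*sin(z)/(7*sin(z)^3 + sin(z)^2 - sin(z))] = -2*(14*sin(z) + 1)*cos(z)/(7*sin(z)^2 + sin(z) - 1)^2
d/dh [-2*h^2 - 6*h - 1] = -4*h - 6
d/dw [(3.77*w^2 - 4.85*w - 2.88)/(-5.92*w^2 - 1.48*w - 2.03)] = (-34.2916*w^2 - 49.4054*w + 5.5831)/(35.0464*w^4 + 17.5232*w^3 + 26.2256*w^2 + 6.0088*w + 4.1209)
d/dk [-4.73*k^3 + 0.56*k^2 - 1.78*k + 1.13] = -14.19*k^2 + 1.12*k - 1.78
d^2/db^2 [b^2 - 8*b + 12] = 2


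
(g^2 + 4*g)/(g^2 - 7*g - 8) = g*(g + 4)/(g^2 - 7*g - 8)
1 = 1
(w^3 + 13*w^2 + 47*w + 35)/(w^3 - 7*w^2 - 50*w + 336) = (w^2 + 6*w + 5)/(w^2 - 14*w + 48)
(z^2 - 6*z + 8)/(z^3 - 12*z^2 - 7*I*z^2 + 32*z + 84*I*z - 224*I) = (z - 2)/(z^2 - z*(8 + 7*I) + 56*I)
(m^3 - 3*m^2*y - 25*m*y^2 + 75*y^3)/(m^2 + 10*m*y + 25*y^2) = (m^2 - 8*m*y + 15*y^2)/(m + 5*y)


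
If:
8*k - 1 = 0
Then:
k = 1/8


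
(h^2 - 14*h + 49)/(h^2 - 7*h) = (h - 7)/h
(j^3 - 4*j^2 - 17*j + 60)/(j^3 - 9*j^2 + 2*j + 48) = (j^2 - j - 20)/(j^2 - 6*j - 16)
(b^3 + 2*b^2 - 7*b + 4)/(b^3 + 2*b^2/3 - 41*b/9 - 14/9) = 9*(b^3 + 2*b^2 - 7*b + 4)/(9*b^3 + 6*b^2 - 41*b - 14)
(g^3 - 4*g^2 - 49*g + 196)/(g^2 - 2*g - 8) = (g^2 - 49)/(g + 2)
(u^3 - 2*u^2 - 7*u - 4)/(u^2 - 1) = (u^2 - 3*u - 4)/(u - 1)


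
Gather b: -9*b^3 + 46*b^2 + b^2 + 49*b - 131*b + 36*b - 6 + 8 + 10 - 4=-9*b^3 + 47*b^2 - 46*b + 8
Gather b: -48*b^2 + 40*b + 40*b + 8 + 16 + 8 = -48*b^2 + 80*b + 32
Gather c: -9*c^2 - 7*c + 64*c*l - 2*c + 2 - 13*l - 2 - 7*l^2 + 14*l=-9*c^2 + c*(64*l - 9) - 7*l^2 + l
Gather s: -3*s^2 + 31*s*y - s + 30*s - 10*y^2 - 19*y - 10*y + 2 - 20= -3*s^2 + s*(31*y + 29) - 10*y^2 - 29*y - 18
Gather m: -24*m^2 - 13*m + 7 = -24*m^2 - 13*m + 7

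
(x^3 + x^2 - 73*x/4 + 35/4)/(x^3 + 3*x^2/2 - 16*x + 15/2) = (x - 7/2)/(x - 3)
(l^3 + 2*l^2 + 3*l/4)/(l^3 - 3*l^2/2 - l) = (l + 3/2)/(l - 2)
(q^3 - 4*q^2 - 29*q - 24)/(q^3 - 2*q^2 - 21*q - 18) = (q - 8)/(q - 6)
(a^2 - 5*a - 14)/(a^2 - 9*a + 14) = (a + 2)/(a - 2)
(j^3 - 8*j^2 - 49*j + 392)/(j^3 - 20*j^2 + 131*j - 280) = (j + 7)/(j - 5)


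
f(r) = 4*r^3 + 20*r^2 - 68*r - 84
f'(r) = 12*r^2 + 40*r - 68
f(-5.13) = 251.16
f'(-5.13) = 42.60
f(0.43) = -109.22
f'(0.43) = -48.58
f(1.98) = -109.18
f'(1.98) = 58.24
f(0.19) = -96.17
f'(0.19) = -59.97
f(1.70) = -122.15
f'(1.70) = 34.68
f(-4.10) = 255.32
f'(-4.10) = -30.28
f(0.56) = -115.11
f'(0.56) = -41.84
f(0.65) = -118.65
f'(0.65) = -36.93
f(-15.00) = -8064.00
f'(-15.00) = 2032.00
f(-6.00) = 180.00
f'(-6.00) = 124.00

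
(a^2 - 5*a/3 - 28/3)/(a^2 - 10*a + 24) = (a + 7/3)/(a - 6)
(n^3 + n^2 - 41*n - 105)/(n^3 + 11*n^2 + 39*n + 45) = (n - 7)/(n + 3)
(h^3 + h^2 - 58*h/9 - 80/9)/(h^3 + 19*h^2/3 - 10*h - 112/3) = (h + 5/3)/(h + 7)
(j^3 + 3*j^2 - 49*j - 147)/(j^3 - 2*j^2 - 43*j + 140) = (j^2 - 4*j - 21)/(j^2 - 9*j + 20)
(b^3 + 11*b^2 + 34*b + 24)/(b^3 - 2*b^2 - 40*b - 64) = (b^2 + 7*b + 6)/(b^2 - 6*b - 16)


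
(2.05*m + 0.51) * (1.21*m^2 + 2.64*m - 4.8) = 2.4805*m^3 + 6.0291*m^2 - 8.4936*m - 2.448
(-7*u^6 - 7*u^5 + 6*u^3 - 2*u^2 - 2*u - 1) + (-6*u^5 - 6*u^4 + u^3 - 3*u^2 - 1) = -7*u^6 - 13*u^5 - 6*u^4 + 7*u^3 - 5*u^2 - 2*u - 2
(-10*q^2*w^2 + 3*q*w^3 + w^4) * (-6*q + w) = 60*q^3*w^2 - 28*q^2*w^3 - 3*q*w^4 + w^5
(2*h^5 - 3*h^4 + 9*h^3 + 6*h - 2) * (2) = 4*h^5 - 6*h^4 + 18*h^3 + 12*h - 4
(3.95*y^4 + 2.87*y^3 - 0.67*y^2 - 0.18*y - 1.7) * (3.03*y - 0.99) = 11.9685*y^5 + 4.7856*y^4 - 4.8714*y^3 + 0.1179*y^2 - 4.9728*y + 1.683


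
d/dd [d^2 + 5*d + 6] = 2*d + 5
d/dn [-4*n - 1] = -4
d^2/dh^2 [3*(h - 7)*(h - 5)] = 6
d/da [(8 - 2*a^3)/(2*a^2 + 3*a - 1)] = 2*(-3*a^2*(2*a^2 + 3*a - 1) + (4*a + 3)*(a^3 - 4))/(2*a^2 + 3*a - 1)^2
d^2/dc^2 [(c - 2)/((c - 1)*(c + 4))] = 2*(c^3 - 6*c^2 - 6*c - 14)/(c^6 + 9*c^5 + 15*c^4 - 45*c^3 - 60*c^2 + 144*c - 64)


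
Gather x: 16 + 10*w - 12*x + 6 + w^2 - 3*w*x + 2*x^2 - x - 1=w^2 + 10*w + 2*x^2 + x*(-3*w - 13) + 21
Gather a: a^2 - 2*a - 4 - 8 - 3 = a^2 - 2*a - 15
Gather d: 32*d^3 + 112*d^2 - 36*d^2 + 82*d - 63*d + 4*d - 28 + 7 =32*d^3 + 76*d^2 + 23*d - 21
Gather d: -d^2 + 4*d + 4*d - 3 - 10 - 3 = -d^2 + 8*d - 16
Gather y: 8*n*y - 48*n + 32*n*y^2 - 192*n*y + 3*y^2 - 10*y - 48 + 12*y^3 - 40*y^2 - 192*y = -48*n + 12*y^3 + y^2*(32*n - 37) + y*(-184*n - 202) - 48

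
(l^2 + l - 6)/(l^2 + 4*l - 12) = (l + 3)/(l + 6)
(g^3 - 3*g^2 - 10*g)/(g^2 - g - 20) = g*(g + 2)/(g + 4)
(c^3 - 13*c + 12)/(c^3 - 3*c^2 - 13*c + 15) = (c^2 + c - 12)/(c^2 - 2*c - 15)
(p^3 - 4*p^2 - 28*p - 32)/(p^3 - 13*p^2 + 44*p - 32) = (p^2 + 4*p + 4)/(p^2 - 5*p + 4)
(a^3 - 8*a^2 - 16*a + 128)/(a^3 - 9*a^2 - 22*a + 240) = (a^2 - 16)/(a^2 - a - 30)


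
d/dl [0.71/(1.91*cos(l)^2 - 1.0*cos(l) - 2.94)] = (2.7122*cos(l) - 0.71)*sin(l)/(-1.91*cos(l)^2 + 1.0*cos(l) + 2.94)^2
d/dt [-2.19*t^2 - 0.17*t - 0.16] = -4.38*t - 0.17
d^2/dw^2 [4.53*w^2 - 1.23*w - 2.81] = 9.06000000000000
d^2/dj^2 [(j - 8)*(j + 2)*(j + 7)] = 6*j + 2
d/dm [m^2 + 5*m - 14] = 2*m + 5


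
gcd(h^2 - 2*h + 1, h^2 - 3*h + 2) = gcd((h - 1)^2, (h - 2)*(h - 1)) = h - 1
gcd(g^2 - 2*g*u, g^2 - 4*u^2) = -g + 2*u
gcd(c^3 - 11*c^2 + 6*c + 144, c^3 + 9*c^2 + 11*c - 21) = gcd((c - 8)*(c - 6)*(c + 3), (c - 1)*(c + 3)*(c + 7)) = c + 3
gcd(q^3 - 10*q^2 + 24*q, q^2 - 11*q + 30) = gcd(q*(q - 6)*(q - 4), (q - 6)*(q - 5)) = q - 6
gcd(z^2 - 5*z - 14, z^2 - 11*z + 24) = 1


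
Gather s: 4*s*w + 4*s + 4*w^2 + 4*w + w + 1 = s*(4*w + 4) + 4*w^2 + 5*w + 1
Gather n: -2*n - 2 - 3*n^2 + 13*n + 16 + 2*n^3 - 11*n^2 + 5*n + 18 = 2*n^3 - 14*n^2 + 16*n + 32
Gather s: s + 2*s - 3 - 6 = 3*s - 9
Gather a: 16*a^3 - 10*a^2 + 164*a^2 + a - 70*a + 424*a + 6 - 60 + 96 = 16*a^3 + 154*a^2 + 355*a + 42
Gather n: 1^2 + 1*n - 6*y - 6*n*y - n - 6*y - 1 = -6*n*y - 12*y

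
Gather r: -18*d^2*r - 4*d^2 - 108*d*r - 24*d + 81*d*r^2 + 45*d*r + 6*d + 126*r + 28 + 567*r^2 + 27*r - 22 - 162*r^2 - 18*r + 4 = -4*d^2 - 18*d + r^2*(81*d + 405) + r*(-18*d^2 - 63*d + 135) + 10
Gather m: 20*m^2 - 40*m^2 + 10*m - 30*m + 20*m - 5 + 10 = 5 - 20*m^2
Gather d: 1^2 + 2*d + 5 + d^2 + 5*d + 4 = d^2 + 7*d + 10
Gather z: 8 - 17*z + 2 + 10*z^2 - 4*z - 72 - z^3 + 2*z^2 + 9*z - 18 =-z^3 + 12*z^2 - 12*z - 80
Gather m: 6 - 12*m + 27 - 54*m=33 - 66*m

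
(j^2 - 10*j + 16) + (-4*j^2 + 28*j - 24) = -3*j^2 + 18*j - 8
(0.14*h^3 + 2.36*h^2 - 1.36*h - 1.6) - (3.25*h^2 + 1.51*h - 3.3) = 0.14*h^3 - 0.89*h^2 - 2.87*h + 1.7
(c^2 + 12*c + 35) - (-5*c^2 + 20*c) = 6*c^2 - 8*c + 35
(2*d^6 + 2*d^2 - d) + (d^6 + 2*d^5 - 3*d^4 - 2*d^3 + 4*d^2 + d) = 3*d^6 + 2*d^5 - 3*d^4 - 2*d^3 + 6*d^2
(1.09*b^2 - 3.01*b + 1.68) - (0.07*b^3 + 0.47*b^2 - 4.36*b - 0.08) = -0.07*b^3 + 0.62*b^2 + 1.35*b + 1.76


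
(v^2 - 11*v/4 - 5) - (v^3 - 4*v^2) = -v^3 + 5*v^2 - 11*v/4 - 5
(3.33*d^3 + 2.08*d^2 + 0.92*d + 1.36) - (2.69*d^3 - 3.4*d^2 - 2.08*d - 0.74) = 0.64*d^3 + 5.48*d^2 + 3.0*d + 2.1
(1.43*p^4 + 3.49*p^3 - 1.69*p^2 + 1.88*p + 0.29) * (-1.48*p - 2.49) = -2.1164*p^5 - 8.7259*p^4 - 6.1889*p^3 + 1.4257*p^2 - 5.1104*p - 0.7221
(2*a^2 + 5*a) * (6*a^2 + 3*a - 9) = 12*a^4 + 36*a^3 - 3*a^2 - 45*a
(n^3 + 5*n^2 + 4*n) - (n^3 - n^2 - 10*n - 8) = 6*n^2 + 14*n + 8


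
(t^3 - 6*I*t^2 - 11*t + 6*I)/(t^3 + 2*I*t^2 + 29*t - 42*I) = (t - I)/(t + 7*I)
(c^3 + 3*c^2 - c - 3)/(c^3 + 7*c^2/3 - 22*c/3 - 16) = 3*(c^2 - 1)/(3*c^2 - 2*c - 16)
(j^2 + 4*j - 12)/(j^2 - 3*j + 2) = (j + 6)/(j - 1)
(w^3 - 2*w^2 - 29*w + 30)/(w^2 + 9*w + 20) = (w^2 - 7*w + 6)/(w + 4)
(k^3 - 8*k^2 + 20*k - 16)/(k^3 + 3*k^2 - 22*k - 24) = (k^2 - 4*k + 4)/(k^2 + 7*k + 6)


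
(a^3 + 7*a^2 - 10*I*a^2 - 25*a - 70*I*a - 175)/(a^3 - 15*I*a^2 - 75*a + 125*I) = (a + 7)/(a - 5*I)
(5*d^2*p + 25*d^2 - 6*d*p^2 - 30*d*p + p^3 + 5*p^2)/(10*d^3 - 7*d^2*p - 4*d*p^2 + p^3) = (p + 5)/(2*d + p)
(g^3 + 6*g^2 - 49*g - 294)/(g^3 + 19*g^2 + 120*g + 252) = (g - 7)/(g + 6)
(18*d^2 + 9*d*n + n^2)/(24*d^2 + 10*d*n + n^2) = (3*d + n)/(4*d + n)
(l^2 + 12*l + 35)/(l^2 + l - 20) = (l + 7)/(l - 4)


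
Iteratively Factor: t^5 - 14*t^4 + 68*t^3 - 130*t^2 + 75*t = (t - 1)*(t^4 - 13*t^3 + 55*t^2 - 75*t) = (t - 5)*(t - 1)*(t^3 - 8*t^2 + 15*t) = (t - 5)*(t - 3)*(t - 1)*(t^2 - 5*t) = (t - 5)^2*(t - 3)*(t - 1)*(t)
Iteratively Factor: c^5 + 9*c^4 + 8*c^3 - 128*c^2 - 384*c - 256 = (c - 4)*(c^4 + 13*c^3 + 60*c^2 + 112*c + 64) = (c - 4)*(c + 4)*(c^3 + 9*c^2 + 24*c + 16) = (c - 4)*(c + 4)^2*(c^2 + 5*c + 4) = (c - 4)*(c + 1)*(c + 4)^2*(c + 4)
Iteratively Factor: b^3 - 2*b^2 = (b)*(b^2 - 2*b) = b*(b - 2)*(b)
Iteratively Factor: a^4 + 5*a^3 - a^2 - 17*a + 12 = (a + 3)*(a^3 + 2*a^2 - 7*a + 4) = (a - 1)*(a + 3)*(a^2 + 3*a - 4) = (a - 1)*(a + 3)*(a + 4)*(a - 1)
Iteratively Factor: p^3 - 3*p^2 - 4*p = (p)*(p^2 - 3*p - 4) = p*(p + 1)*(p - 4)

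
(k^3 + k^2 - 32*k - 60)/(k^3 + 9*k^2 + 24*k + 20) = (k - 6)/(k + 2)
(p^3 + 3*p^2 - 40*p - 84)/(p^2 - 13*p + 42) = (p^2 + 9*p + 14)/(p - 7)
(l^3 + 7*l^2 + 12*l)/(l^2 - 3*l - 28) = l*(l + 3)/(l - 7)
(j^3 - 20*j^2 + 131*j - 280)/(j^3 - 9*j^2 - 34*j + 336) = (j - 5)/(j + 6)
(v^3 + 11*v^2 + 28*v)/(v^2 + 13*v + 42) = v*(v + 4)/(v + 6)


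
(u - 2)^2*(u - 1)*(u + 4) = u^4 - u^3 - 12*u^2 + 28*u - 16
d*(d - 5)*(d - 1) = d^3 - 6*d^2 + 5*d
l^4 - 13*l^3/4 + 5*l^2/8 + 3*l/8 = l*(l - 3)*(l - 1/2)*(l + 1/4)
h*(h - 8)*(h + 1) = h^3 - 7*h^2 - 8*h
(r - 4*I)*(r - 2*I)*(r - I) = r^3 - 7*I*r^2 - 14*r + 8*I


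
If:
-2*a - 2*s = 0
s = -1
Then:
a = 1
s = -1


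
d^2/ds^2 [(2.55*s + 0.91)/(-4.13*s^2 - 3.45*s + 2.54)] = (-(2.55*s + 0.91)*(8.26*s + 3.45)*(16.52*s + 6.9) + (63.189*s + 25.1116)*(4.13*s^2 + 3.45*s - 2.54))/(4.13*s^2 + 3.45*s - 2.54)^3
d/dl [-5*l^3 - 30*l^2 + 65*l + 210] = -15*l^2 - 60*l + 65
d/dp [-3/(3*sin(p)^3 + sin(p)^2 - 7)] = 3*(9*sin(p) + 2)*sin(p)*cos(p)/(3*sin(p)^3 + sin(p)^2 - 7)^2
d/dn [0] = 0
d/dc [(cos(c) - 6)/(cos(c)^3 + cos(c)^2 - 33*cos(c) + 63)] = (-11*cos(c) + cos(2*c) - 44)*sin(c)/((cos(c) - 3)^3*(cos(c) + 7)^2)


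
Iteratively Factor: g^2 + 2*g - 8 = (g + 4)*(g - 2)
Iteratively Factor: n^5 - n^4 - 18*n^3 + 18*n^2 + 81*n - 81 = (n + 3)*(n^4 - 4*n^3 - 6*n^2 + 36*n - 27) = (n - 3)*(n + 3)*(n^3 - n^2 - 9*n + 9) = (n - 3)^2*(n + 3)*(n^2 + 2*n - 3) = (n - 3)^2*(n - 1)*(n + 3)*(n + 3)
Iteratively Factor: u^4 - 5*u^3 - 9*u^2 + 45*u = (u)*(u^3 - 5*u^2 - 9*u + 45) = u*(u - 5)*(u^2 - 9) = u*(u - 5)*(u + 3)*(u - 3)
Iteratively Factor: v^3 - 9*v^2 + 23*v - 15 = (v - 5)*(v^2 - 4*v + 3) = (v - 5)*(v - 3)*(v - 1)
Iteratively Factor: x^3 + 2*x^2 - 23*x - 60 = (x - 5)*(x^2 + 7*x + 12) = (x - 5)*(x + 3)*(x + 4)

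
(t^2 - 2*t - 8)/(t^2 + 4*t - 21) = (t^2 - 2*t - 8)/(t^2 + 4*t - 21)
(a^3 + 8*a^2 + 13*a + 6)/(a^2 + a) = a + 7 + 6/a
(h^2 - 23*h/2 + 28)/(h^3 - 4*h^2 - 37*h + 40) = (h - 7/2)/(h^2 + 4*h - 5)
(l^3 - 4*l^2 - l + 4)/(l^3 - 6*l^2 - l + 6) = (l - 4)/(l - 6)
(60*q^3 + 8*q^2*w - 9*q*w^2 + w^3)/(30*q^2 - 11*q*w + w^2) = 2*q + w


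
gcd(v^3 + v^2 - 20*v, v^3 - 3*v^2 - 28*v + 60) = v + 5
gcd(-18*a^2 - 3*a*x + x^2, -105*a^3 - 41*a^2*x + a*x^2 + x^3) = 3*a + x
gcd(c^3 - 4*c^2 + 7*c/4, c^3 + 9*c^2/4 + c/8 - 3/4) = c - 1/2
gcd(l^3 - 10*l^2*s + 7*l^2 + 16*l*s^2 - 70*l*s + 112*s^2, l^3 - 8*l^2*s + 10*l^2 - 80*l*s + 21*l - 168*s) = -l^2 + 8*l*s - 7*l + 56*s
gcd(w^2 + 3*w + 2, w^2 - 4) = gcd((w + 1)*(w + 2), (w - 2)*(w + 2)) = w + 2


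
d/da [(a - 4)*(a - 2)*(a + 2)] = 3*a^2 - 8*a - 4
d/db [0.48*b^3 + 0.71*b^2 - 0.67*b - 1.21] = 1.44*b^2 + 1.42*b - 0.67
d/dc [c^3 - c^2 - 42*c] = 3*c^2 - 2*c - 42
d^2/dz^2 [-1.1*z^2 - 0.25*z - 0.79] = -2.20000000000000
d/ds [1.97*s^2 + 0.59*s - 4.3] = 3.94*s + 0.59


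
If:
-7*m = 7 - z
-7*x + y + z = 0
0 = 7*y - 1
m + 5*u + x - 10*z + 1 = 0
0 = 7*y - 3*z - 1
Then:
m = -1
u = -1/245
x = 1/49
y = 1/7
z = 0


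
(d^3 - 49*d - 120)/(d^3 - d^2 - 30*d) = (d^2 - 5*d - 24)/(d*(d - 6))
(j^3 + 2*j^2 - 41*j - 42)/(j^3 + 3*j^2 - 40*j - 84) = (j + 1)/(j + 2)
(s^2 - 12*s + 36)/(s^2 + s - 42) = (s - 6)/(s + 7)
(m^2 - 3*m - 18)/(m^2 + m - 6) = (m - 6)/(m - 2)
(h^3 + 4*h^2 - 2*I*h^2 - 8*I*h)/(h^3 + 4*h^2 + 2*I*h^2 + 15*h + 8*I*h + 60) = h*(h - 2*I)/(h^2 + 2*I*h + 15)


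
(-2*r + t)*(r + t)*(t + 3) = -2*r^2*t - 6*r^2 - r*t^2 - 3*r*t + t^3 + 3*t^2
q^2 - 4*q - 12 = (q - 6)*(q + 2)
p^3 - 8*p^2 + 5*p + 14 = (p - 7)*(p - 2)*(p + 1)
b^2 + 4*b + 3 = (b + 1)*(b + 3)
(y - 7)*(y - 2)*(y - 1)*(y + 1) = y^4 - 9*y^3 + 13*y^2 + 9*y - 14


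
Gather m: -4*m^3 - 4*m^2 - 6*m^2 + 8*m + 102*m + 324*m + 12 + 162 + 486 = -4*m^3 - 10*m^2 + 434*m + 660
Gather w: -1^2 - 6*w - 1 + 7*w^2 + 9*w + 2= 7*w^2 + 3*w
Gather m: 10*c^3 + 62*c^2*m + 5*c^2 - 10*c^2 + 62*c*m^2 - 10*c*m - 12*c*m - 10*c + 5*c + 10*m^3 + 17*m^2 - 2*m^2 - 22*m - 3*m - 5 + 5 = 10*c^3 - 5*c^2 - 5*c + 10*m^3 + m^2*(62*c + 15) + m*(62*c^2 - 22*c - 25)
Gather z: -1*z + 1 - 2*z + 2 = 3 - 3*z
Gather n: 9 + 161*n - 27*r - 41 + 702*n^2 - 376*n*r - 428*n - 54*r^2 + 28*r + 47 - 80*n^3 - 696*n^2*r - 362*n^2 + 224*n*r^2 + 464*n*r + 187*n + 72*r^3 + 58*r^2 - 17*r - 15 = -80*n^3 + n^2*(340 - 696*r) + n*(224*r^2 + 88*r - 80) + 72*r^3 + 4*r^2 - 16*r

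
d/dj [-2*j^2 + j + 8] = 1 - 4*j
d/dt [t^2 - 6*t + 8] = 2*t - 6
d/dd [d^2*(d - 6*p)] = 3*d*(d - 4*p)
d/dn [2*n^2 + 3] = 4*n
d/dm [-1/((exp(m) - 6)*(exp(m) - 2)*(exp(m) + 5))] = ((exp(m) - 6)*(exp(m) - 2) + (exp(m) - 6)*(exp(m) + 5) + (exp(m) - 2)*(exp(m) + 5))*exp(m)/((exp(m) - 6)^2*(exp(m) - 2)^2*(exp(m) + 5)^2)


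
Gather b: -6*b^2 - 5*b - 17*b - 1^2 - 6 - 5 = -6*b^2 - 22*b - 12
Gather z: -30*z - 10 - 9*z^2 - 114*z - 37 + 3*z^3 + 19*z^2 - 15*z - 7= 3*z^3 + 10*z^2 - 159*z - 54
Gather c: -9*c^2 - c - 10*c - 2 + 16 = -9*c^2 - 11*c + 14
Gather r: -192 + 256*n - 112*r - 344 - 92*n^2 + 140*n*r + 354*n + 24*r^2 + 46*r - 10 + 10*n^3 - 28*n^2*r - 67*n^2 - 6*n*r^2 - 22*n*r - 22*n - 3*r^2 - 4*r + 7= 10*n^3 - 159*n^2 + 588*n + r^2*(21 - 6*n) + r*(-28*n^2 + 118*n - 70) - 539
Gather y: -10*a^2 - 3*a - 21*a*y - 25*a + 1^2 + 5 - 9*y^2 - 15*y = -10*a^2 - 28*a - 9*y^2 + y*(-21*a - 15) + 6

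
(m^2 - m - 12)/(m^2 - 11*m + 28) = (m + 3)/(m - 7)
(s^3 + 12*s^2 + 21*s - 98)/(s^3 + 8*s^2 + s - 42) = (s + 7)/(s + 3)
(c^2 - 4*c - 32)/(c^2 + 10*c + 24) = (c - 8)/(c + 6)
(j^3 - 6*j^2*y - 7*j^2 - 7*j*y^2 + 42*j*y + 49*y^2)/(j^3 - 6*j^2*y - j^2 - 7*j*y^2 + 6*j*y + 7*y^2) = (j - 7)/(j - 1)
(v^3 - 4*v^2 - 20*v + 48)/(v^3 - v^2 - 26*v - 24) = (v - 2)/(v + 1)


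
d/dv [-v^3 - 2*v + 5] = -3*v^2 - 2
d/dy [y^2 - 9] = 2*y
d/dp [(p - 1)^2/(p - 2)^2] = (2 - 2*p)/(p - 2)^3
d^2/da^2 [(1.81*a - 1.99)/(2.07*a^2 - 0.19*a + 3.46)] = ((8.9264 - 22.4802*a)*(2.07*a^2 - 0.19*a + 3.46) + (1.81*a - 1.99)*(4.14*a - 0.19)*(8.28*a - 0.38))/(2.07*a^2 - 0.19*a + 3.46)^3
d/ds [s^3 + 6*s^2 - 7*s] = 3*s^2 + 12*s - 7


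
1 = 1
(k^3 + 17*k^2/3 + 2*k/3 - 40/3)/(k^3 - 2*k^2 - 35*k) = (3*k^2 + 2*k - 8)/(3*k*(k - 7))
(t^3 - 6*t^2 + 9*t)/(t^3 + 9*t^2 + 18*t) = (t^2 - 6*t + 9)/(t^2 + 9*t + 18)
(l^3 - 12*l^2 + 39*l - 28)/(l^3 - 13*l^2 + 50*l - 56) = (l - 1)/(l - 2)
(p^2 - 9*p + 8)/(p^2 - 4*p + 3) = (p - 8)/(p - 3)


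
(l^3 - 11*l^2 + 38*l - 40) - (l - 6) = l^3 - 11*l^2 + 37*l - 34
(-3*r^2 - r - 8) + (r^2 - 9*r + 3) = -2*r^2 - 10*r - 5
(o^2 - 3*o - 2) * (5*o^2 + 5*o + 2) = 5*o^4 - 10*o^3 - 23*o^2 - 16*o - 4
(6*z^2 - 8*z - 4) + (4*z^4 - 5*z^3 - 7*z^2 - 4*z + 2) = 4*z^4 - 5*z^3 - z^2 - 12*z - 2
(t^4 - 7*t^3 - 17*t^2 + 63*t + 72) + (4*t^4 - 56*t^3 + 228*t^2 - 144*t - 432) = 5*t^4 - 63*t^3 + 211*t^2 - 81*t - 360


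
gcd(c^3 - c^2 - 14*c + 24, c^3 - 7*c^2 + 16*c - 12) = c^2 - 5*c + 6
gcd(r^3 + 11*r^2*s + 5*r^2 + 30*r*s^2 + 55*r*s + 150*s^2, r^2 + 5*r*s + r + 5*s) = r + 5*s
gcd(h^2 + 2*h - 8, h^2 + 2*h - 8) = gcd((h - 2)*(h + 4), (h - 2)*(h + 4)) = h^2 + 2*h - 8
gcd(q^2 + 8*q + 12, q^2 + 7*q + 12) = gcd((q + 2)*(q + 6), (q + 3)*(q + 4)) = 1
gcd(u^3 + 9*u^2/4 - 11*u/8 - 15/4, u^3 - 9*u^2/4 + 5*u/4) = u - 5/4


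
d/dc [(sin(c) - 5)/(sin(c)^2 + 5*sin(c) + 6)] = (10*sin(c) + cos(c)^2 + 30)*cos(c)/(sin(c)^2 + 5*sin(c) + 6)^2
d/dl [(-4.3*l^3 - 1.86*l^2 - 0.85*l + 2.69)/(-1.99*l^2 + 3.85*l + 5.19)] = (8.557*l^4 - 33.11*l^3 - 75.8035*l^2 - 8.6006*l - 14.768)/(3.9601*l^4 - 15.323*l^3 - 5.8337*l^2 + 39.963*l + 26.9361)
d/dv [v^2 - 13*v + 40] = 2*v - 13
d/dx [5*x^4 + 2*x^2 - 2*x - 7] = 20*x^3 + 4*x - 2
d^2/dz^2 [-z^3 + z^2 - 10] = 2 - 6*z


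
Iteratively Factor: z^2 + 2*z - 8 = (z - 2)*(z + 4)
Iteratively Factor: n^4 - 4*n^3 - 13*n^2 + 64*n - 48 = (n - 3)*(n^3 - n^2 - 16*n + 16) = (n - 3)*(n - 1)*(n^2 - 16) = (n - 3)*(n - 1)*(n + 4)*(n - 4)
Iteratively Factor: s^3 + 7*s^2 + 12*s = (s)*(s^2 + 7*s + 12) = s*(s + 3)*(s + 4)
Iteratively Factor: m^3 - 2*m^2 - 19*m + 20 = (m - 5)*(m^2 + 3*m - 4) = (m - 5)*(m + 4)*(m - 1)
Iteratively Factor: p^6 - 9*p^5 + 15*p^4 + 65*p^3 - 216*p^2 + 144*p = (p - 3)*(p^5 - 6*p^4 - 3*p^3 + 56*p^2 - 48*p) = p*(p - 3)*(p^4 - 6*p^3 - 3*p^2 + 56*p - 48) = p*(p - 3)*(p + 3)*(p^3 - 9*p^2 + 24*p - 16) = p*(p - 4)*(p - 3)*(p + 3)*(p^2 - 5*p + 4) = p*(p - 4)^2*(p - 3)*(p + 3)*(p - 1)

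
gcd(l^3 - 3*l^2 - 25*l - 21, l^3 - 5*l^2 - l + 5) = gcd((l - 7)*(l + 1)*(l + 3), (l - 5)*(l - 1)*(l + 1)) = l + 1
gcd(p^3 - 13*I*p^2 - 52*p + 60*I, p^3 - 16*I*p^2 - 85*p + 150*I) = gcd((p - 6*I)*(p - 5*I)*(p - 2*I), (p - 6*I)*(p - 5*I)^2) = p^2 - 11*I*p - 30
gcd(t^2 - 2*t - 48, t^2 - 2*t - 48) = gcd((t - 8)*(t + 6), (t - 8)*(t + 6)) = t^2 - 2*t - 48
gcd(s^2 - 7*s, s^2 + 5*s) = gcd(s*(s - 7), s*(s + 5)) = s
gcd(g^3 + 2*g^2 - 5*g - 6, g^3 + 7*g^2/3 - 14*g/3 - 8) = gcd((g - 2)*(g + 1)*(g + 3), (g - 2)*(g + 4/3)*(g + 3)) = g^2 + g - 6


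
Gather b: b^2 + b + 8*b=b^2 + 9*b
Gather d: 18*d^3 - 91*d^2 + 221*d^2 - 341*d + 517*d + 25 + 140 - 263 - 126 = 18*d^3 + 130*d^2 + 176*d - 224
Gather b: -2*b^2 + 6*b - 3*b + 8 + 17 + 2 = -2*b^2 + 3*b + 27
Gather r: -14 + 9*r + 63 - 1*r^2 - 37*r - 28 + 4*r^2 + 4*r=3*r^2 - 24*r + 21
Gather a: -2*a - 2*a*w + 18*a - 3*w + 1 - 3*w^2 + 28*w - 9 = a*(16 - 2*w) - 3*w^2 + 25*w - 8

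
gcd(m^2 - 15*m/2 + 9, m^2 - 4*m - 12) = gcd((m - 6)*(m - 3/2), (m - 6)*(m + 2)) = m - 6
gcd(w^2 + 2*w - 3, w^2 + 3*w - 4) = w - 1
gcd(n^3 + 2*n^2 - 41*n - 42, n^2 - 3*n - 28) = 1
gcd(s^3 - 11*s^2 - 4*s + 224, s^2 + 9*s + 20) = s + 4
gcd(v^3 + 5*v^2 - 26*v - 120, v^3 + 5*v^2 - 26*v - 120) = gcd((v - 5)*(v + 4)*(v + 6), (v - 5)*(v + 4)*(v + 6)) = v^3 + 5*v^2 - 26*v - 120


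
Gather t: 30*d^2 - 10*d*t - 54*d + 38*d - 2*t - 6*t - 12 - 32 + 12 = 30*d^2 - 16*d + t*(-10*d - 8) - 32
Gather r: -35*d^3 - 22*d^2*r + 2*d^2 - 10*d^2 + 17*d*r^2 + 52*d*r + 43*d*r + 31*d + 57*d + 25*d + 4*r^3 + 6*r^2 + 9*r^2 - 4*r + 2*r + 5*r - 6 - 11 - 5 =-35*d^3 - 8*d^2 + 113*d + 4*r^3 + r^2*(17*d + 15) + r*(-22*d^2 + 95*d + 3) - 22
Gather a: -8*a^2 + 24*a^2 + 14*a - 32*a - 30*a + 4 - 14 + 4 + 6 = 16*a^2 - 48*a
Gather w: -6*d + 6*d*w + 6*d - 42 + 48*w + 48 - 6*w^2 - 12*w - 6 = -6*w^2 + w*(6*d + 36)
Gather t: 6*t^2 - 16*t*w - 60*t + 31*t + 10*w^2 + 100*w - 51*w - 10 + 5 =6*t^2 + t*(-16*w - 29) + 10*w^2 + 49*w - 5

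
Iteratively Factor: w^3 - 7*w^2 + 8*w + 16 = (w - 4)*(w^2 - 3*w - 4) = (w - 4)*(w + 1)*(w - 4)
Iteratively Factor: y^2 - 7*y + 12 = (y - 4)*(y - 3)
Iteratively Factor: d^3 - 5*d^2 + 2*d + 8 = (d - 4)*(d^2 - d - 2) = (d - 4)*(d + 1)*(d - 2)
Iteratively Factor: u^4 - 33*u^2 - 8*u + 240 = (u + 4)*(u^3 - 4*u^2 - 17*u + 60) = (u + 4)^2*(u^2 - 8*u + 15) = (u - 5)*(u + 4)^2*(u - 3)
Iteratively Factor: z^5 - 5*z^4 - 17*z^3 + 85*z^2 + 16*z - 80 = (z - 1)*(z^4 - 4*z^3 - 21*z^2 + 64*z + 80) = (z - 4)*(z - 1)*(z^3 - 21*z - 20) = (z - 4)*(z - 1)*(z + 4)*(z^2 - 4*z - 5) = (z - 5)*(z - 4)*(z - 1)*(z + 4)*(z + 1)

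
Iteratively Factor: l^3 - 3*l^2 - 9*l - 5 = (l + 1)*(l^2 - 4*l - 5) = (l + 1)^2*(l - 5)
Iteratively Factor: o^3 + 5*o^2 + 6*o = (o + 3)*(o^2 + 2*o) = o*(o + 3)*(o + 2)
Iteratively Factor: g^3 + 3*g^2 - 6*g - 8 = (g + 4)*(g^2 - g - 2) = (g + 1)*(g + 4)*(g - 2)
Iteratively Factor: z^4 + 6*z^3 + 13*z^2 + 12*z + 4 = (z + 2)*(z^3 + 4*z^2 + 5*z + 2) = (z + 1)*(z + 2)*(z^2 + 3*z + 2) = (z + 1)^2*(z + 2)*(z + 2)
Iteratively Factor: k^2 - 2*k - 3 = (k + 1)*(k - 3)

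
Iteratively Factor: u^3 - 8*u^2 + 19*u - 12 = (u - 3)*(u^2 - 5*u + 4) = (u - 4)*(u - 3)*(u - 1)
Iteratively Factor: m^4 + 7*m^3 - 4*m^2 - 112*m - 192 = (m - 4)*(m^3 + 11*m^2 + 40*m + 48) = (m - 4)*(m + 4)*(m^2 + 7*m + 12) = (m - 4)*(m + 4)^2*(m + 3)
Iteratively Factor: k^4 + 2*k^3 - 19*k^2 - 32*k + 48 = (k - 4)*(k^3 + 6*k^2 + 5*k - 12) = (k - 4)*(k + 3)*(k^2 + 3*k - 4) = (k - 4)*(k - 1)*(k + 3)*(k + 4)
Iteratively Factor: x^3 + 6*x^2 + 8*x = (x + 2)*(x^2 + 4*x) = (x + 2)*(x + 4)*(x)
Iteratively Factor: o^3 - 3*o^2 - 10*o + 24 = (o - 4)*(o^2 + o - 6) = (o - 4)*(o - 2)*(o + 3)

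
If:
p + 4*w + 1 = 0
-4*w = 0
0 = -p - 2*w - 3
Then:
No Solution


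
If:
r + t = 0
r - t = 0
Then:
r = 0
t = 0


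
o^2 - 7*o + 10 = (o - 5)*(o - 2)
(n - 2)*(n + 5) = n^2 + 3*n - 10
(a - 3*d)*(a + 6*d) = a^2 + 3*a*d - 18*d^2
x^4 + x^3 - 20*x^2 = x^2*(x - 4)*(x + 5)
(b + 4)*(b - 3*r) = b^2 - 3*b*r + 4*b - 12*r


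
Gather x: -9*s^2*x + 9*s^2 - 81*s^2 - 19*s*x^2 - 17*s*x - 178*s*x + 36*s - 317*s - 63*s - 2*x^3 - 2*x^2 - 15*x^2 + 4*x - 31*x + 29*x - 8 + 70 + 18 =-72*s^2 - 344*s - 2*x^3 + x^2*(-19*s - 17) + x*(-9*s^2 - 195*s + 2) + 80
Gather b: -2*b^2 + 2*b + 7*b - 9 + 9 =-2*b^2 + 9*b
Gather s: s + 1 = s + 1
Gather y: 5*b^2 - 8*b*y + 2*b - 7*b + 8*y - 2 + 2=5*b^2 - 5*b + y*(8 - 8*b)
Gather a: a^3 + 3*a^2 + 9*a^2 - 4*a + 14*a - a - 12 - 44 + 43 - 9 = a^3 + 12*a^2 + 9*a - 22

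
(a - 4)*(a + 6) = a^2 + 2*a - 24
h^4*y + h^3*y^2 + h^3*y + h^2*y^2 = h^2*(h + y)*(h*y + y)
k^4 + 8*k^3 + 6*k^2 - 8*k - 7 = (k - 1)*(k + 1)^2*(k + 7)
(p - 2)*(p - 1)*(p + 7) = p^3 + 4*p^2 - 19*p + 14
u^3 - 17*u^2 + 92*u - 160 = (u - 8)*(u - 5)*(u - 4)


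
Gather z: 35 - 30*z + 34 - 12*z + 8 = 77 - 42*z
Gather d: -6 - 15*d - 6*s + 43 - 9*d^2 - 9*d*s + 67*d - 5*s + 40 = -9*d^2 + d*(52 - 9*s) - 11*s + 77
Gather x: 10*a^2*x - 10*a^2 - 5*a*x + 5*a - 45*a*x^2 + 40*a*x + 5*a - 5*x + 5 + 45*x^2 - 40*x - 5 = -10*a^2 + 10*a + x^2*(45 - 45*a) + x*(10*a^2 + 35*a - 45)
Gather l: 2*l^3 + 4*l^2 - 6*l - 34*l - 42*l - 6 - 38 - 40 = 2*l^3 + 4*l^2 - 82*l - 84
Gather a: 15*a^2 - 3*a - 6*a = 15*a^2 - 9*a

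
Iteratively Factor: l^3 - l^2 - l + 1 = (l + 1)*(l^2 - 2*l + 1) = (l - 1)*(l + 1)*(l - 1)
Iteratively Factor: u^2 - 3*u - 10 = (u + 2)*(u - 5)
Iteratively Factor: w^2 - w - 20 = (w + 4)*(w - 5)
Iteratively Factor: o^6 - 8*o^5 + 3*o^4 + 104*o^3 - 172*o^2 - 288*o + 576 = (o - 4)*(o^5 - 4*o^4 - 13*o^3 + 52*o^2 + 36*o - 144) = (o - 4)*(o + 3)*(o^4 - 7*o^3 + 8*o^2 + 28*o - 48) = (o - 4)*(o - 3)*(o + 3)*(o^3 - 4*o^2 - 4*o + 16) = (o - 4)^2*(o - 3)*(o + 3)*(o^2 - 4) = (o - 4)^2*(o - 3)*(o - 2)*(o + 3)*(o + 2)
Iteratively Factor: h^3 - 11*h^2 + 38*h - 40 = (h - 4)*(h^2 - 7*h + 10) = (h - 4)*(h - 2)*(h - 5)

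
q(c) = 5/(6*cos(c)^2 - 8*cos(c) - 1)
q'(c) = 5*(12*sin(c)*cos(c) - 8*sin(c))/(6*cos(c)^2 - 8*cos(c) - 1)^2 = 20*(3*cos(c) - 2)*sin(c)/(-6*cos(c)^2 + 8*cos(c) + 1)^2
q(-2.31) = 0.70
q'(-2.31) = 1.17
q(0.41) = -1.52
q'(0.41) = 0.55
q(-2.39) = 0.62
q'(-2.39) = 0.88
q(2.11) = 1.07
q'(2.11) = -2.76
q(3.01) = 0.39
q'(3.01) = -0.08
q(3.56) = 0.44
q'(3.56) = 0.30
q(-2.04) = 1.30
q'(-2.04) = 4.05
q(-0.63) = -1.41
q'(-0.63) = -0.40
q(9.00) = 0.44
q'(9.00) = -0.31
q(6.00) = -1.59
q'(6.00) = -0.50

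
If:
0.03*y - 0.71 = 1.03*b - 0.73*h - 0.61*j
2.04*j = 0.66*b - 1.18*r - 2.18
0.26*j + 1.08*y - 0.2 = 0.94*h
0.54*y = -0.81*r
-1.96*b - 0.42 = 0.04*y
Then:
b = -0.24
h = 1.11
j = -0.64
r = -0.87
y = 1.31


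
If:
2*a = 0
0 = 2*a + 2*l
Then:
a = 0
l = 0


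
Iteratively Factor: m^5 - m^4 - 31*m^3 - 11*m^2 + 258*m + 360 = (m - 4)*(m^4 + 3*m^3 - 19*m^2 - 87*m - 90) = (m - 5)*(m - 4)*(m^3 + 8*m^2 + 21*m + 18) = (m - 5)*(m - 4)*(m + 2)*(m^2 + 6*m + 9) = (m - 5)*(m - 4)*(m + 2)*(m + 3)*(m + 3)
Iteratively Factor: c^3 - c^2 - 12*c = (c + 3)*(c^2 - 4*c) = (c - 4)*(c + 3)*(c)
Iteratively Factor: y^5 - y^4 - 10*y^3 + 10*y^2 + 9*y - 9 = (y - 1)*(y^4 - 10*y^2 + 9) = (y - 3)*(y - 1)*(y^3 + 3*y^2 - y - 3) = (y - 3)*(y - 1)^2*(y^2 + 4*y + 3) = (y - 3)*(y - 1)^2*(y + 3)*(y + 1)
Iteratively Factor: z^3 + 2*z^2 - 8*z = (z + 4)*(z^2 - 2*z) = z*(z + 4)*(z - 2)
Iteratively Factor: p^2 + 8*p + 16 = (p + 4)*(p + 4)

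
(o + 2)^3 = o^3 + 6*o^2 + 12*o + 8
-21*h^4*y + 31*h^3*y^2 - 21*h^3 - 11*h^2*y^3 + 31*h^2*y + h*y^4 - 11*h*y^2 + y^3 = (-7*h + y)*(-3*h + y)*(-h + y)*(h*y + 1)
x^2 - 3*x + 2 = (x - 2)*(x - 1)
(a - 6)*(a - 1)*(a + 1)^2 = a^4 - 5*a^3 - 7*a^2 + 5*a + 6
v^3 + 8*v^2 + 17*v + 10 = (v + 1)*(v + 2)*(v + 5)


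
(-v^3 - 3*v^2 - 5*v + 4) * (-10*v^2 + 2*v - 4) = 10*v^5 + 28*v^4 + 48*v^3 - 38*v^2 + 28*v - 16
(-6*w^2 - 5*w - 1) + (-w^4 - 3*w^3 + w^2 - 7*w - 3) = -w^4 - 3*w^3 - 5*w^2 - 12*w - 4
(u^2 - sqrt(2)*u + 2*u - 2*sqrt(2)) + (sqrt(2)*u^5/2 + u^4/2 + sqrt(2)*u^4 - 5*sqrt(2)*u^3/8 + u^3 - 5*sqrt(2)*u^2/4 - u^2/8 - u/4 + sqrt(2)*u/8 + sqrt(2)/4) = sqrt(2)*u^5/2 + u^4/2 + sqrt(2)*u^4 - 5*sqrt(2)*u^3/8 + u^3 - 5*sqrt(2)*u^2/4 + 7*u^2/8 - 7*sqrt(2)*u/8 + 7*u/4 - 7*sqrt(2)/4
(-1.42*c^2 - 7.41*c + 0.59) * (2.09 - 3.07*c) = 4.3594*c^3 + 19.7809*c^2 - 17.2982*c + 1.2331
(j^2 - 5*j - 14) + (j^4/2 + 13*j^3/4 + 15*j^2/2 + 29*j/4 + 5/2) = j^4/2 + 13*j^3/4 + 17*j^2/2 + 9*j/4 - 23/2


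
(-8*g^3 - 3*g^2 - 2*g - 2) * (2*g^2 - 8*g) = -16*g^5 + 58*g^4 + 20*g^3 + 12*g^2 + 16*g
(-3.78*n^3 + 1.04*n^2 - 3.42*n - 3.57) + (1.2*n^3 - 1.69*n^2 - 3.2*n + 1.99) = -2.58*n^3 - 0.65*n^2 - 6.62*n - 1.58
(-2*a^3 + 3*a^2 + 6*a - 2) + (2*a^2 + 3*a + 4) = -2*a^3 + 5*a^2 + 9*a + 2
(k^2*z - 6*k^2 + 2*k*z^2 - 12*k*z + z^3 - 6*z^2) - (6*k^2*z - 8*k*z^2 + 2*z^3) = -5*k^2*z - 6*k^2 + 10*k*z^2 - 12*k*z - z^3 - 6*z^2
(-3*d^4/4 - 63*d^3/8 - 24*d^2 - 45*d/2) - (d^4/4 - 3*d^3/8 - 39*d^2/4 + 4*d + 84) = -d^4 - 15*d^3/2 - 57*d^2/4 - 53*d/2 - 84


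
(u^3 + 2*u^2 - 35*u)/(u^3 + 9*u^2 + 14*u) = (u - 5)/(u + 2)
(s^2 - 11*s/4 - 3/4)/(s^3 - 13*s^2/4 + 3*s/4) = (4*s + 1)/(s*(4*s - 1))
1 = 1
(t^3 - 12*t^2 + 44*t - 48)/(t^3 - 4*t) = (t^2 - 10*t + 24)/(t*(t + 2))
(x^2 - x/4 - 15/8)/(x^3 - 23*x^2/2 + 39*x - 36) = (x + 5/4)/(x^2 - 10*x + 24)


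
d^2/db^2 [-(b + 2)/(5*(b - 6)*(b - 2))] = 2*(-b^3 - 6*b^2 + 84*b - 200)/(5*(b^6 - 24*b^5 + 228*b^4 - 1088*b^3 + 2736*b^2 - 3456*b + 1728))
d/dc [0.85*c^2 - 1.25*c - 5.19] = 1.7*c - 1.25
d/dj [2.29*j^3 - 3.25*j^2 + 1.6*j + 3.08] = 6.87*j^2 - 6.5*j + 1.6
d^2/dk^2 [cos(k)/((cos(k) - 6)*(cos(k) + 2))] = (-4*(1 - cos(k)^2)^2 - cos(k)^5 - 70*cos(k)^3 + 40*cos(k)^2 - 72*cos(k) - 92)/((cos(k) - 6)^3*(cos(k) + 2)^3)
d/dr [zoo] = 0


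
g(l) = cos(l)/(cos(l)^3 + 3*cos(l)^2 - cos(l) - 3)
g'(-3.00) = -352.26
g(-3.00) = 24.73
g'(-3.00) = -352.26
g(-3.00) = 24.73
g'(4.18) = -0.88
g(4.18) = 0.27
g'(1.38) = 0.32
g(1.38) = -0.06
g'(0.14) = 182.22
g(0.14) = -12.74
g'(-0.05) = -4000.00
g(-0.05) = -99.99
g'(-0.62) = -2.13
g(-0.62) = -0.63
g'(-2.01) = -0.69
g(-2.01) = 0.20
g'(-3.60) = 10.36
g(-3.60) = 2.18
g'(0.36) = 10.73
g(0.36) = -1.92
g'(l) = (3*sin(l)*cos(l)^2 + 6*sin(l)*cos(l) - sin(l))*cos(l)/(cos(l)^3 + 3*cos(l)^2 - cos(l) - 3)^2 - sin(l)/(cos(l)^3 + 3*cos(l)^2 - cos(l) - 3) = (3*cos(l) + 3*cos(2*l) + cos(3*l) + 9)/(2*(cos(l) + 3)^2*sin(l)^3)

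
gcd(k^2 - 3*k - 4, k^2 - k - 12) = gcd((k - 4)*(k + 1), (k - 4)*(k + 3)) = k - 4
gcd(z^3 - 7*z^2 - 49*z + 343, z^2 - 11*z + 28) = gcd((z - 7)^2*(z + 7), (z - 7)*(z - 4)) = z - 7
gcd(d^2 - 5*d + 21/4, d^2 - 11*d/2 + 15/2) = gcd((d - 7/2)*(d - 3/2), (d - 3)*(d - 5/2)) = 1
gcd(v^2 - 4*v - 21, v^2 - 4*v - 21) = v^2 - 4*v - 21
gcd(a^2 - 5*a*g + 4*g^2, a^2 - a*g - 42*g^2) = 1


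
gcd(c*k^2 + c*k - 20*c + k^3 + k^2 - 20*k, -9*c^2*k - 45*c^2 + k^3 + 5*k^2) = k + 5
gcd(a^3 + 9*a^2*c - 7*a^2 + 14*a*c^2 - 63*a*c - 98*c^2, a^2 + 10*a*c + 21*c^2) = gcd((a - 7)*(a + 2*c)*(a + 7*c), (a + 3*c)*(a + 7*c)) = a + 7*c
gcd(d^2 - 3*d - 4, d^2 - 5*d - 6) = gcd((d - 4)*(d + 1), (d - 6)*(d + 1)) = d + 1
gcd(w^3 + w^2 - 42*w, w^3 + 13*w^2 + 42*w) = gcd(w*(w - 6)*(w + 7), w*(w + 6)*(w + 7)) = w^2 + 7*w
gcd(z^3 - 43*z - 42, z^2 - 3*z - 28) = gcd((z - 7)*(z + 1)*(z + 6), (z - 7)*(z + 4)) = z - 7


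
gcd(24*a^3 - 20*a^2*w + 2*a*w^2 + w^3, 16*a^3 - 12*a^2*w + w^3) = 4*a^2 - 4*a*w + w^2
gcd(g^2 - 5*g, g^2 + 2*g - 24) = 1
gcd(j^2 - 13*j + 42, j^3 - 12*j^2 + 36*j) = j - 6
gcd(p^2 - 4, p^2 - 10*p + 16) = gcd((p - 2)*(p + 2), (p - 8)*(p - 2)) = p - 2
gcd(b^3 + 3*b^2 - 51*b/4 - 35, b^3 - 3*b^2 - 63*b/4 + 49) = b^2 + b/2 - 14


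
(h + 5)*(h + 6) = h^2 + 11*h + 30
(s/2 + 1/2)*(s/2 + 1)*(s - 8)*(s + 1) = s^4/4 - s^3 - 27*s^2/4 - 19*s/2 - 4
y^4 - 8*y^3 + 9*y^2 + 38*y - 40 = (y - 5)*(y - 4)*(y - 1)*(y + 2)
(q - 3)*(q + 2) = q^2 - q - 6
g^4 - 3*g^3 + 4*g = g*(g - 2)^2*(g + 1)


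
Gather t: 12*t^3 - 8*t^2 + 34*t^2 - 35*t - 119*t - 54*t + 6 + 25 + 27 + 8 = 12*t^3 + 26*t^2 - 208*t + 66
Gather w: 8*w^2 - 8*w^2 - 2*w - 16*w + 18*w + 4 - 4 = 0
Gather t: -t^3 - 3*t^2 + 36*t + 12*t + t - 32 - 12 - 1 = -t^3 - 3*t^2 + 49*t - 45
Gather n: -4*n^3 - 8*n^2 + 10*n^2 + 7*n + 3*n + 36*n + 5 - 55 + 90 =-4*n^3 + 2*n^2 + 46*n + 40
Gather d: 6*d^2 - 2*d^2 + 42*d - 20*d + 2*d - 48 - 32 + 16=4*d^2 + 24*d - 64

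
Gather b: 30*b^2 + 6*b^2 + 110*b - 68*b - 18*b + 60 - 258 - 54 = 36*b^2 + 24*b - 252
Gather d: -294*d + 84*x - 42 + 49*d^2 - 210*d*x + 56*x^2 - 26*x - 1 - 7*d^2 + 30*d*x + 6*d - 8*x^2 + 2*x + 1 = 42*d^2 + d*(-180*x - 288) + 48*x^2 + 60*x - 42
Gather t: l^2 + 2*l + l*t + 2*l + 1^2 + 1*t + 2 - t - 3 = l^2 + l*t + 4*l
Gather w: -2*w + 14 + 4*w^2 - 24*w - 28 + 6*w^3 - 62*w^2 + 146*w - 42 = 6*w^3 - 58*w^2 + 120*w - 56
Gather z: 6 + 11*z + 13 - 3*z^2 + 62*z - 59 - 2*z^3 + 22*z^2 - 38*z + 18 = -2*z^3 + 19*z^2 + 35*z - 22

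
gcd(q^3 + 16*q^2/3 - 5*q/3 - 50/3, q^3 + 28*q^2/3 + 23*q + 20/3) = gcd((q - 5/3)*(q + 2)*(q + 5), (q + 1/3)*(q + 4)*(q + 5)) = q + 5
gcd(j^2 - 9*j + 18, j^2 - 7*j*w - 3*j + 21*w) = j - 3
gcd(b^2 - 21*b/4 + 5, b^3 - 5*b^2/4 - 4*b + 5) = b - 5/4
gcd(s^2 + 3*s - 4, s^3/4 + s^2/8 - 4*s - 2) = s + 4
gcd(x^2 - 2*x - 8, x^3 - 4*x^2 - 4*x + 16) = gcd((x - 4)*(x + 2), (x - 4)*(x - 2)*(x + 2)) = x^2 - 2*x - 8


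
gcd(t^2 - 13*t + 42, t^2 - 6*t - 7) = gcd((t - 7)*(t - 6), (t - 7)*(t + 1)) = t - 7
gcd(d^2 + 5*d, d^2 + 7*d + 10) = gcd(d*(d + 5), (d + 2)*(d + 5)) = d + 5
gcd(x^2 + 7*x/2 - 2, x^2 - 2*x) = 1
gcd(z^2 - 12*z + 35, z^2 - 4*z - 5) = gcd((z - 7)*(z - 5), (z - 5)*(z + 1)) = z - 5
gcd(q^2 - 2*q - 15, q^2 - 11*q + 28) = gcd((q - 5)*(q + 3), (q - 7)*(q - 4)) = 1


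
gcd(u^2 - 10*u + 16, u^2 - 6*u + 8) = u - 2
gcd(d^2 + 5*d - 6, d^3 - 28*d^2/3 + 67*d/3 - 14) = d - 1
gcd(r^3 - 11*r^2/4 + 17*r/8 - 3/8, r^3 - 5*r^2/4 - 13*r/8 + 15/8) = r^2 - 5*r/2 + 3/2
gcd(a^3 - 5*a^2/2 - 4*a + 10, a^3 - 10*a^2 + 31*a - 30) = a - 2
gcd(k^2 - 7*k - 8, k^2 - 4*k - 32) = k - 8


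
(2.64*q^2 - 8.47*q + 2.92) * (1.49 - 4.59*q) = -12.1176*q^3 + 42.8109*q^2 - 26.0231*q + 4.3508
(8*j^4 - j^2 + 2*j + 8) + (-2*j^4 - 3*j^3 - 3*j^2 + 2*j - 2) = 6*j^4 - 3*j^3 - 4*j^2 + 4*j + 6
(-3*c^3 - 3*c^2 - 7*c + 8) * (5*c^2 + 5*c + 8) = -15*c^5 - 30*c^4 - 74*c^3 - 19*c^2 - 16*c + 64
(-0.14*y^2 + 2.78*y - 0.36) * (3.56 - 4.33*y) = 0.6062*y^3 - 12.5358*y^2 + 11.4556*y - 1.2816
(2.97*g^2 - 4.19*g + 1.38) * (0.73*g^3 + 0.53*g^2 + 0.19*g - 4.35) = 2.1681*g^5 - 1.4846*g^4 - 0.649*g^3 - 12.9842*g^2 + 18.4887*g - 6.003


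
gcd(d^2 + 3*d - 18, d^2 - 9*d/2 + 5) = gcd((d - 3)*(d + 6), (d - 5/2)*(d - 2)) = 1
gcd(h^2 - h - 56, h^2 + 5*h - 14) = h + 7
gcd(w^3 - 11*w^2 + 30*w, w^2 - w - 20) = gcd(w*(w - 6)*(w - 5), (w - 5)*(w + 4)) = w - 5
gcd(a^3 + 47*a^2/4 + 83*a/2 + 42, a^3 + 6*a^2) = a + 6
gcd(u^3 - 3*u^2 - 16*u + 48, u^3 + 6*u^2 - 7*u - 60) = u^2 + u - 12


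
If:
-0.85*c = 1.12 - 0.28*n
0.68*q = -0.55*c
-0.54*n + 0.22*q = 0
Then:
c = -1.19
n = 0.39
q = 0.96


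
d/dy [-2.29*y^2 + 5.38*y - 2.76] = 5.38 - 4.58*y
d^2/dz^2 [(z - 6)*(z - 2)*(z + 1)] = 6*z - 14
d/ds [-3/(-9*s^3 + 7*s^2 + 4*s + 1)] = 3*(-27*s^2 + 14*s + 4)/(-9*s^3 + 7*s^2 + 4*s + 1)^2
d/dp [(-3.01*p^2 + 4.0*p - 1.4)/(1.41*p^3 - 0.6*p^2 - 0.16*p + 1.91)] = (4.2441*p^4 - 11.28*p^3 + 8.8036*p^2 - 13.1782*p + 7.416)/(1.9881*p^6 - 1.692*p^5 - 0.0912*p^4 + 5.5782*p^3 - 2.2664*p^2 - 0.6112*p + 3.6481)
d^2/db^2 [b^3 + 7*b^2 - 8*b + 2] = 6*b + 14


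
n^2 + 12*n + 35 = (n + 5)*(n + 7)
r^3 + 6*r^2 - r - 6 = (r - 1)*(r + 1)*(r + 6)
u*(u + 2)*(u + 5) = u^3 + 7*u^2 + 10*u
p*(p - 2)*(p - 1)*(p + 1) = p^4 - 2*p^3 - p^2 + 2*p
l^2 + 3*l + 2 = (l + 1)*(l + 2)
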